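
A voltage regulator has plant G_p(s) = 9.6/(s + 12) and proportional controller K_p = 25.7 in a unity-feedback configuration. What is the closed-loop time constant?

τ = 0.00387 s

Closed-loop transfer function: T(s) = K_p·G_p(s)/(1 + K_p·G_p(s)) = 246.7/(s + 12 + 246.7) = 246.7/(s + 258.7).
Time constant τ = 1/258.7 = 0.00387 s.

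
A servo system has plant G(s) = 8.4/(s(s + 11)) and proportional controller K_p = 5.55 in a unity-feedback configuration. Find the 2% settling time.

T_s ≈ 0.727 s

From 1 + K_pG(s) = 0: s² + 11s + 46.62 = 0 ⇒ ω_n = 6.828, ζ = 0.8055.
2% settling time T_s ≈ 4/(ζω_n) = 4/5.5 = 0.727 s.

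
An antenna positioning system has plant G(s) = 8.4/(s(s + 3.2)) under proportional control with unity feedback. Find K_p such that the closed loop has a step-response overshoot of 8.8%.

From %OS = 100·exp(−πζ/√(1−ζ²)) = 8.8%, ζ = −ln(0.088)/√(π²+ln²(0.088)) = 0.6119.
Characteristic equation s² + 3.2s + 8.4K_p = 0 gives ζ = 3.2/(2√(8.4K_p)).
Setting ζ = 0.6119: √(8.4K_p) = 3.2/(2·0.6119) = 2.615, so K_p = 6.837/8.4 = 0.814.

K_p = 0.814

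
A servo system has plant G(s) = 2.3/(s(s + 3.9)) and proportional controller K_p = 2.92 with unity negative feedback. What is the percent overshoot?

Closed-loop characteristic equation: s² + 3.9s + 6.716 = 0, so ω_n = 2.592 rad/s and ζ = 3.9/(2·2.592) = 0.7525.
%OS = 100·exp(−πζ/√(1−ζ²)) = 100·exp(−π·0.7525/√0.4338) = 2.76%.

2.76%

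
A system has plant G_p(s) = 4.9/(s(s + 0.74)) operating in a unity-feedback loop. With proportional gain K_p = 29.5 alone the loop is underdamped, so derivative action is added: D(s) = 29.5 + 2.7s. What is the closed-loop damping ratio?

ζ = 0.581

Forward path: (29.5 + 2.7s)·4.9/(s(s+0.74)). The closed-loop characteristic equation is s² + (0.74 + 4.9·2.7)s + 4.9·29.5 = 0.
That is s² + 13.97s + 144.6 = 0, so ω_n = 12.02 rad/s and ζ = 13.97/(2·12.02) = 0.581.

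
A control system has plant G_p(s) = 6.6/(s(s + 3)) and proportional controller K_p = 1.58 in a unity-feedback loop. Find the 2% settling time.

From 1 + K_pG_p(s) = 0: s² + 3s + 10.43 = 0 ⇒ ω_n = 3.229, ζ = 0.4645.
2% settling time T_s ≈ 4/(ζω_n) = 4/1.5 = 2.67 s.

T_s ≈ 2.67 s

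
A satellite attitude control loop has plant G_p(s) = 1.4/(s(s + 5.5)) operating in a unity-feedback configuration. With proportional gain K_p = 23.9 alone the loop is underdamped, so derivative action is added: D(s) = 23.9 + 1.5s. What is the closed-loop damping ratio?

ζ = 0.657

Forward path: (23.9 + 1.5s)·1.4/(s(s+5.5)). The closed-loop characteristic equation is s² + (5.5 + 1.4·1.5)s + 1.4·23.9 = 0.
That is s² + 7.6s + 33.46 = 0, so ω_n = 5.784 rad/s and ζ = 7.6/(2·5.784) = 0.6569.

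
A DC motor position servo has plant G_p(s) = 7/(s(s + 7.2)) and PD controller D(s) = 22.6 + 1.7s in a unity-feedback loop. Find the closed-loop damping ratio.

ζ = 0.759

Forward path: (22.6 + 1.7s)·7/(s(s+7.2)). The closed-loop characteristic equation is s² + (7.2 + 7·1.7)s + 7·22.6 = 0.
That is s² + 19.1s + 158.2 = 0, so ω_n = 12.58 rad/s and ζ = 19.1/(2·12.58) = 0.7593.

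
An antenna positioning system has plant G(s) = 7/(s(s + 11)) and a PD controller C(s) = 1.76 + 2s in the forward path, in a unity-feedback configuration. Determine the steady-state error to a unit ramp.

The loop has one pole at the origin (type 1). Velocity error constant K_v = lim_{s→0} s·C(s)G(s) = 1.76·7/11 = 1.12.
Steady-state error to a unit ramp: e_ss = 1/K_v = 0.893.

0.893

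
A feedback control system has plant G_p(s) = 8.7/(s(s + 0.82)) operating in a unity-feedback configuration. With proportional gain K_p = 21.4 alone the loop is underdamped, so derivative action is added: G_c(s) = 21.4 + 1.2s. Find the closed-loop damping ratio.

Forward path: (21.4 + 1.2s)·8.7/(s(s+0.82)). The closed-loop characteristic equation is s² + (0.82 + 8.7·1.2)s + 8.7·21.4 = 0.
That is s² + 11.26s + 186.2 = 0, so ω_n = 13.64 rad/s and ζ = 11.26/(2·13.64) = 0.4126.

ζ = 0.413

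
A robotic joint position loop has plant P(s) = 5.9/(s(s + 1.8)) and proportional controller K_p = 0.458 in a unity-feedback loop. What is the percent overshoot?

The closed-loop denominator s² + 1.8s + 2.702 gives ω_n = √2.702 = 1.644 and ζ = 1.8/(2ω_n) = 0.5475.
%OS = 100·exp(−πζ/√(1−ζ²)) = 100·exp(−π·0.5475/√0.7002) = 12.8%.

12.8%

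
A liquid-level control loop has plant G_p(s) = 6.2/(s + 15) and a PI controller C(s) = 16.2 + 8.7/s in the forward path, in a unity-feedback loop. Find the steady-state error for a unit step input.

0

The open loop C(s)G_p(s) has a pole at the origin (type 1), so the static position error constant is infinite and e_ss = 1/(1+∞) = 0.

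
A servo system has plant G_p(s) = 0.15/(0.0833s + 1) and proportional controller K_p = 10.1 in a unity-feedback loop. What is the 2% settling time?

T_s ≈ 0.132 s

Closed loop: T(s) = K_p·G_p/(1+K_p·G_p) = 1.515/(0.0833s + 1 + 1.515), with pole at s = −(1 + 1.515)/0.0833 = −30.19.
τ = 1/30.19 = 0.03312 s, so 2% settling time ≈ 4τ = 0.132 s.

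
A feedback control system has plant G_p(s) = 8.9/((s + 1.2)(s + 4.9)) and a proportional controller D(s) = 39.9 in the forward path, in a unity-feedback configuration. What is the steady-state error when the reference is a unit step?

The loop is type 0. Static position error constant K_pos = D(0)·G_p(0) = 39.9·1.514 = 60.39.
Steady-state error to a unit step: e_ss = 1/(1+K_pos) = 1/61.39 = 0.0163.

0.0163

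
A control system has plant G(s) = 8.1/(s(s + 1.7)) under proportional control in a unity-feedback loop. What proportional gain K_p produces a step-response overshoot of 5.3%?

From %OS = 100·exp(−πζ/√(1−ζ²)) = 5.3%, ζ = −ln(0.053)/√(π²+ln²(0.053)) = 0.683.
Characteristic equation s² + 1.7s + 8.1K_p = 0 gives ζ = 1.7/(2√(8.1K_p)).
Setting ζ = 0.683: √(8.1K_p) = 1.7/(2·0.683) = 1.245, so K_p = 1.549/8.1 = 0.191.

K_p = 0.191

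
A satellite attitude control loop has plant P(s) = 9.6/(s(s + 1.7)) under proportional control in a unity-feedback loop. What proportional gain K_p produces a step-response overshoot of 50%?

From %OS = 100·exp(−πζ/√(1−ζ²)) = 50%, ζ = −ln(0.5)/√(π²+ln²(0.5)) = 0.2155.
Characteristic equation s² + 1.7s + 9.6K_p = 0 gives ζ = 1.7/(2√(9.6K_p)).
Setting ζ = 0.2155: √(9.6K_p) = 1.7/(2·0.2155) = 3.945, so K_p = 15.56/9.6 = 1.62.

K_p = 1.62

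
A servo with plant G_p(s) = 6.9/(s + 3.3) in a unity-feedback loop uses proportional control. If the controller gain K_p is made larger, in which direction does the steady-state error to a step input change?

The position error constant K_pos = K_p·G_p(0) grows with K_p, and e_ss = 1/(1+K_pos) falls.

decrease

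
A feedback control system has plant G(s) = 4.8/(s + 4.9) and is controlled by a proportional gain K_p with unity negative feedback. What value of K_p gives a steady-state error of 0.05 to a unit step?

Steady-state error for a unit step on this type-0 loop is 1/(1 + K_p·G(0)).
G(0) = 0.9796. Require 1/(1 + K_p·0.9796) = 0.05, so 1 + 0.9796·K_p = 20.
K_p = (20 − 1)/0.9796 = 19.4.

K_p = 19.4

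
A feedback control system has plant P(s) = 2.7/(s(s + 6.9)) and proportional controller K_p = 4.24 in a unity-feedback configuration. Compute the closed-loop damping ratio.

ζ = 1.02

With unity feedback the closed-loop characteristic equation is s² + 6.9s + 4.24·2.7 = s² + 6.9s + 11.45 = 0.
So ω_n² = 11.45 ⇒ ω_n = 3.383 rad/s, and ζ = 6.9/(2ω_n) = 1.02.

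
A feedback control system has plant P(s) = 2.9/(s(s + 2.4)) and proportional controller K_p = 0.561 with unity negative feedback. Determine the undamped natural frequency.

With unity feedback the closed-loop characteristic equation is s² + 2.4s + 0.561·2.9 = s² + 2.4s + 1.627 = 0.
So ω_n² = 1.627 ⇒ ω_n = 1.275 rad/s, and ζ = 2.4/(2ω_n) = 0.941.

ω_n = 1.28 rad/s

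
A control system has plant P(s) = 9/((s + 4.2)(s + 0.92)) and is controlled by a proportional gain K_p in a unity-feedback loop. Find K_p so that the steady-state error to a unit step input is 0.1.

For a type-0 loop with proportional control, e_ss = 1/(1 + K_p·P(0)).
P(0) = 2.329. Require 1/(1 + K_p·2.329) = 0.1, so 1 + 2.329·K_p = 10.
K_p = (10 − 1)/2.329 = 3.86.

K_p = 3.86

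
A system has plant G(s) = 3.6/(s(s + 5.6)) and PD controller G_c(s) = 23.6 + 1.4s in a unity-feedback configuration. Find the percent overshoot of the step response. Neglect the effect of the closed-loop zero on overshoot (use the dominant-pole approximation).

10.9%

Forward path: (23.6 + 1.4s)·3.6/(s(s+5.6)). The closed-loop characteristic equation is s² + (5.6 + 3.6·1.4)s + 3.6·23.6 = 0.
That is s² + 10.64s + 84.96 = 0, so ω_n = 9.217 rad/s and ζ = 10.64/(2·9.217) = 0.5772.
%OS = 100·exp(−πζ/√(1−ζ²)) = 10.9%.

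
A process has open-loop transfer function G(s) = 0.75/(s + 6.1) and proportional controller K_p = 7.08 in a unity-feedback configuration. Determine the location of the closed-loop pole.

Closed-loop transfer function: T(s) = K_p·G(s)/(1 + K_p·G(s)) = 5.31/(s + 6.1 + 5.31) = 5.31/(s + 11.41).
The closed-loop pole is at s = −11.41.

s = -11.41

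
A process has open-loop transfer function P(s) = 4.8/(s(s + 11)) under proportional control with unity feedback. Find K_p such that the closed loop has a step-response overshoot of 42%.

From %OS = 100·exp(−πζ/√(1−ζ²)) = 42%, ζ = −ln(0.42)/√(π²+ln²(0.42)) = 0.2662.
Characteristic equation s² + 11s + 4.8K_p = 0 gives ζ = 11/(2√(4.8K_p)).
Setting ζ = 0.2662: √(4.8K_p) = 11/(2·0.2662) = 20.66, so K_p = 427/4.8 = 89.

K_p = 89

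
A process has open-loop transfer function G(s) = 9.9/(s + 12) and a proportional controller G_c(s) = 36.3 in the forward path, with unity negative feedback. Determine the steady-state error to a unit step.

0.0323

The loop is type 0. Static position error constant K_pos = G_c(0)·G(0) = 36.3·0.825 = 29.95.
Steady-state error to a unit step: e_ss = 1/(1+K_pos) = 1/30.95 = 0.0323.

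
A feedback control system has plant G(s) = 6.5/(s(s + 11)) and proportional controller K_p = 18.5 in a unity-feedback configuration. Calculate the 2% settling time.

Closed-loop characteristic equation: s² + 11s + 120.2 = 0, so ω_n = 10.97 rad/s and ζ = 11/(2·10.97) = 0.5016.
2% settling time T_s ≈ 4/(ζω_n) = 4/5.5 = 0.727 s.

T_s ≈ 0.727 s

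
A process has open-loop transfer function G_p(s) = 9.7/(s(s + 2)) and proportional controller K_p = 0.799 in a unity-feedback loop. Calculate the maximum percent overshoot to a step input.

From 1 + K_pG_p(s) = 0: s² + 2s + 7.75 = 0 ⇒ ω_n = 2.784, ζ = 0.3592.
%OS = 100·exp(−πζ/√(1−ζ²)) = 100·exp(−π·0.3592/√0.871) = 29.8%.

29.8%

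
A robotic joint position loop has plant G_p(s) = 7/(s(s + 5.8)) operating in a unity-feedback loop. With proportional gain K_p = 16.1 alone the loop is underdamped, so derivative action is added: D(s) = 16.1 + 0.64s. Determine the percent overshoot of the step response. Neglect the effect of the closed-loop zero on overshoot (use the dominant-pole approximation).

17.6%

Forward path: (16.1 + 0.64s)·7/(s(s+5.8)). The closed-loop characteristic equation is s² + (5.8 + 7·0.64)s + 7·16.1 = 0.
That is s² + 10.28s + 112.7 = 0, so ω_n = 10.62 rad/s and ζ = 10.28/(2·10.62) = 0.4842.
%OS = 100·exp(−πζ/√(1−ζ²)) = 17.6%.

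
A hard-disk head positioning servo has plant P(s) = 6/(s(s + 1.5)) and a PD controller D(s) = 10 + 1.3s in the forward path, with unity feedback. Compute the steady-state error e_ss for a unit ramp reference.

The loop has one pole at the origin (type 1). Velocity error constant K_v = lim_{s→0} s·D(s)P(s) = 10·6/1.5 = 40.
Steady-state error to a unit ramp: e_ss = 1/K_v = 0.025.

0.025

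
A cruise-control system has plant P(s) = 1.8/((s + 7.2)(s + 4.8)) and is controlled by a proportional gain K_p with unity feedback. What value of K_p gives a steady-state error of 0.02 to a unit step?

K_p = 941

The loop is type 0, so e_ss(step) = 1/(1 + K_pos) with K_pos = K_p·P(0).
P(0) = 0.05208. Require 1/(1 + K_p·0.05208) = 0.02, so 1 + 0.05208·K_p = 50.
K_p = (50 − 1)/0.05208 = 941.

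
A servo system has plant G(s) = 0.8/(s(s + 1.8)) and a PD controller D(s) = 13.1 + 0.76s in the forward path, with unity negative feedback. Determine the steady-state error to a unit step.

0

The open loop D(s)G(s) has a pole at the origin (type 1), so the static position error constant is infinite and e_ss = 1/(1+∞) = 0.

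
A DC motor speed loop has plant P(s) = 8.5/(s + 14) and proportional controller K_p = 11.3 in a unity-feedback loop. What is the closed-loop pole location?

Closed-loop transfer function: T(s) = K_p·P(s)/(1 + K_p·P(s)) = 96.05/(s + 14 + 96.05) = 96.05/(s + 110.1).
The closed-loop pole is at s = −110.1.

s = -110.1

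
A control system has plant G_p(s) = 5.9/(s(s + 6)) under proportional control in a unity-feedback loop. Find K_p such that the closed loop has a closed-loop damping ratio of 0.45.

Closed-loop characteristic equation: s² + 6s + K_p·5.9 = 0.
So ω_n = √(5.9K_p) and 2ζω_n = 6, giving ζ = 6/(2√(5.9K_p)).
Setting ζ = 0.45: √(5.9K_p) = 6/(2·0.45) = 6.667, so K_p = 44.44/5.9 = 7.53.

K_p = 7.53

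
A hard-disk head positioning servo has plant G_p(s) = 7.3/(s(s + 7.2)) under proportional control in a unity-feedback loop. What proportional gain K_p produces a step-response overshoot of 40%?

K_p = 22.6

From %OS = 100·exp(−πζ/√(1−ζ²)) = 40%, ζ = −ln(0.4)/√(π²+ln²(0.4)) = 0.28.
Characteristic equation s² + 7.2s + 7.3K_p = 0 gives ζ = 7.2/(2√(7.3K_p)).
Setting ζ = 0.28: √(7.3K_p) = 7.2/(2·0.28) = 12.86, so K_p = 165.3/7.3 = 22.6.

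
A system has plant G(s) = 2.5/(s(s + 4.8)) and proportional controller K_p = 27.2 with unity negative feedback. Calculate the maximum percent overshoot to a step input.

Closed-loop characteristic equation: s² + 4.8s + 68 = 0, so ω_n = 8.246 rad/s and ζ = 4.8/(2·8.246) = 0.291.
%OS = 100·exp(−πζ/√(1−ζ²)) = 100·exp(−π·0.291/√0.9153) = 38.5%.

38.5%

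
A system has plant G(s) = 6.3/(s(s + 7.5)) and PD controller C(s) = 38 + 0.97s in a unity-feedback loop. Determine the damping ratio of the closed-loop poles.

ζ = 0.44

Forward path: (38 + 0.97s)·6.3/(s(s+7.5)). The closed-loop characteristic equation is s² + (7.5 + 6.3·0.97)s + 6.3·38 = 0.
That is s² + 13.61s + 239.4 = 0, so ω_n = 15.47 rad/s and ζ = 13.61/(2·15.47) = 0.4398.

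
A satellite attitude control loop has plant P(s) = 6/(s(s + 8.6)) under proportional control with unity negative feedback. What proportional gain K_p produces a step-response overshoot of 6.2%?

From %OS = 100·exp(−πζ/√(1−ζ²)) = 6.2%, ζ = −ln(0.062)/√(π²+ln²(0.062)) = 0.6628.
Characteristic equation s² + 8.6s + 6K_p = 0 gives ζ = 8.6/(2√(6K_p)).
Setting ζ = 0.6628: √(6K_p) = 8.6/(2·0.6628) = 6.488, so K_p = 42.09/6 = 7.02.

K_p = 7.02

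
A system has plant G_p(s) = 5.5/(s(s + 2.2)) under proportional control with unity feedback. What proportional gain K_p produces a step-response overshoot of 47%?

K_p = 4.03

From %OS = 100·exp(−πζ/√(1−ζ²)) = 47%, ζ = −ln(0.47)/√(π²+ln²(0.47)) = 0.2337.
Characteristic equation s² + 2.2s + 5.5K_p = 0 gives ζ = 2.2/(2√(5.5K_p)).
Setting ζ = 0.2337: √(5.5K_p) = 2.2/(2·0.2337) = 4.707, so K_p = 22.16/5.5 = 4.03.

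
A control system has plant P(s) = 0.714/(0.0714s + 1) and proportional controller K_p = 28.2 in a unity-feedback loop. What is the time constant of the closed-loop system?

Closed loop: T(s) = K_p·P/(1+K_p·P) = 20.13/(0.0714s + 1 + 20.13), with pole at s = −(1 + 20.13)/0.0714 = −296.
Closed-loop time constant τ = 1/296 = 0.00338 s.

τ = 0.00338 s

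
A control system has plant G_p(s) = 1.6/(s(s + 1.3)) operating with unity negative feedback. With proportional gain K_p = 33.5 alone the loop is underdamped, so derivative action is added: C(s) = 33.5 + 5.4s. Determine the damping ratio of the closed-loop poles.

Forward path: (33.5 + 5.4s)·1.6/(s(s+1.3)). The closed-loop characteristic equation is s² + (1.3 + 1.6·5.4)s + 1.6·33.5 = 0.
That is s² + 9.94s + 53.6 = 0, so ω_n = 7.321 rad/s and ζ = 9.94/(2·7.321) = 0.6789.

ζ = 0.679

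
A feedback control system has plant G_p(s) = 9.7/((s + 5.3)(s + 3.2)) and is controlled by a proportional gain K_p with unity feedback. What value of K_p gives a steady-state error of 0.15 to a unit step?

K_p = 9.91

Steady-state error for a unit step on this type-0 loop is 1/(1 + K_p·G_p(0)).
G_p(0) = 0.5719. Require 1/(1 + K_p·0.5719) = 0.15, so 1 + 0.5719·K_p = 6.667.
K_p = (6.667 − 1)/0.5719 = 9.91.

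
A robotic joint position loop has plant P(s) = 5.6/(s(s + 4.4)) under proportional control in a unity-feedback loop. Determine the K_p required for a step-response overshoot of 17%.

K_p = 3.58

From %OS = 100·exp(−πζ/√(1−ζ²)) = 17%, ζ = −ln(0.17)/√(π²+ln²(0.17)) = 0.4913.
Characteristic equation s² + 4.4s + 5.6K_p = 0 gives ζ = 4.4/(2√(5.6K_p)).
Setting ζ = 0.4913: √(5.6K_p) = 4.4/(2·0.4913) = 4.478, so K_p = 20.05/5.6 = 3.58.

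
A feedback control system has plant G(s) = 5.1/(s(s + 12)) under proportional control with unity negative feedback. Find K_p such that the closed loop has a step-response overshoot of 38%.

From %OS = 100·exp(−πζ/√(1−ζ²)) = 38%, ζ = −ln(0.38)/√(π²+ln²(0.38)) = 0.2943.
Characteristic equation s² + 12s + 5.1K_p = 0 gives ζ = 12/(2√(5.1K_p)).
Setting ζ = 0.2943: √(5.1K_p) = 12/(2·0.2943) = 20.38, so K_p = 415.5/5.1 = 81.5.

K_p = 81.5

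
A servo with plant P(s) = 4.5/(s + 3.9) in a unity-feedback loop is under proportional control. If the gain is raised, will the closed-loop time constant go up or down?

The closed-loop bandwidth 3.9+K_p·4.5 grows with K_p, so τ shrinks.

decrease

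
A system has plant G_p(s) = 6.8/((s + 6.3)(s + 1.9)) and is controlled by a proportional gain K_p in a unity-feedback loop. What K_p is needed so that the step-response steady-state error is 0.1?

K_p = 15.8

The loop is type 0, so e_ss(step) = 1/(1 + K_pos) with K_pos = K_p·G_p(0).
G_p(0) = 0.5681. Require 1/(1 + K_p·0.5681) = 0.1, so 1 + 0.5681·K_p = 10.
K_p = (10 − 1)/0.5681 = 15.8.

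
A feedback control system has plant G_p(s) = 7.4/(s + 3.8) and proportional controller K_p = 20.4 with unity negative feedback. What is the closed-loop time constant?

τ = 0.00646 s

Closed-loop transfer function: T(s) = K_p·G_p(s)/(1 + K_p·G_p(s)) = 151/(s + 3.8 + 151) = 151/(s + 154.8).
Time constant τ = 1/154.8 = 0.00646 s.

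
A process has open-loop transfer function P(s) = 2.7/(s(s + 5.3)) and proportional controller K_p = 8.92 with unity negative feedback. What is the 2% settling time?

T_s ≈ 1.51 s

From 1 + K_pP(s) = 0: s² + 5.3s + 24.08 = 0 ⇒ ω_n = 4.908, ζ = 0.54.
2% settling time T_s ≈ 4/(ζω_n) = 4/2.65 = 1.51 s.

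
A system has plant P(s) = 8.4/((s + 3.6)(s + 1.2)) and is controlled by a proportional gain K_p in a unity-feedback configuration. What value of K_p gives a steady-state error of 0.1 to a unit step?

K_p = 4.63

For a type-0 loop with proportional control, e_ss = 1/(1 + K_p·P(0)).
P(0) = 1.944. Require 1/(1 + K_p·1.944) = 0.1, so 1 + 1.944·K_p = 10.
K_p = (10 − 1)/1.944 = 4.63.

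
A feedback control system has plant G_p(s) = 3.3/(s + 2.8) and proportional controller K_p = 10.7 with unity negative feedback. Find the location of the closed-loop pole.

s = -38.11

Closed-loop transfer function: T(s) = K_p·G_p(s)/(1 + K_p·G_p(s)) = 35.31/(s + 2.8 + 35.31) = 35.31/(s + 38.11).
The closed-loop pole is at s = −38.11.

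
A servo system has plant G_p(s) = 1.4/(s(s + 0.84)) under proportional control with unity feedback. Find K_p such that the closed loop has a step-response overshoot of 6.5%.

K_p = 0.292

From %OS = 100·exp(−πζ/√(1−ζ²)) = 6.5%, ζ = −ln(0.065)/√(π²+ln²(0.065)) = 0.6564.
Characteristic equation s² + 0.84s + 1.4K_p = 0 gives ζ = 0.84/(2√(1.4K_p)).
Setting ζ = 0.6564: √(1.4K_p) = 0.84/(2·0.6564) = 0.6399, so K_p = 0.4094/1.4 = 0.292.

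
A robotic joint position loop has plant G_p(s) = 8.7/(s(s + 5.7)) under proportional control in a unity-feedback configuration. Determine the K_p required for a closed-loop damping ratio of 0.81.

K_p = 1.42

Closed-loop characteristic equation: s² + 5.7s + K_p·8.7 = 0.
So ω_n = √(8.7K_p) and 2ζω_n = 5.7, giving ζ = 5.7/(2√(8.7K_p)).
Setting ζ = 0.81: √(8.7K_p) = 5.7/(2·0.81) = 3.519, so K_p = 12.38/8.7 = 1.42.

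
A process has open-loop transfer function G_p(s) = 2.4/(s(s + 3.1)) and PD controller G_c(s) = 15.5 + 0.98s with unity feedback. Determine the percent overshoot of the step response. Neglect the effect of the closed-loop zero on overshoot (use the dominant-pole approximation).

20.8%

Forward path: (15.5 + 0.98s)·2.4/(s(s+3.1)). The closed-loop characteristic equation is s² + (3.1 + 2.4·0.98)s + 2.4·15.5 = 0.
That is s² + 5.452s + 37.2 = 0, so ω_n = 6.099 rad/s and ζ = 5.452/(2·6.099) = 0.4469.
%OS = 100·exp(−πζ/√(1−ζ²)) = 20.8%.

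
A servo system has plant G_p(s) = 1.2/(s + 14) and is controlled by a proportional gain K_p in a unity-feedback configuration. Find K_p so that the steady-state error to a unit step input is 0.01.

K_p = 1160

For a type-0 loop with proportional control, e_ss = 1/(1 + K_p·G_p(0)).
G_p(0) = 0.08571. Require 1/(1 + K_p·0.08571) = 0.01, so 1 + 0.08571·K_p = 100.
K_p = (100 − 1)/0.08571 = 1160.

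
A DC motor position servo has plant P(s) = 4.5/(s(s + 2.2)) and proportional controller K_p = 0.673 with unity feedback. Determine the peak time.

T_p = 2.33 s

Closed-loop characteristic equation: s² + 2.2s + 3.029 = 0, so ω_n = 1.74 rad/s and ζ = 2.2/(2·1.74) = 0.6321.
Damped frequency ω_d = ω_n√(1−ζ²) = 1.349 rad/s, so peak time T_p = π/ω_d = 2.33 s.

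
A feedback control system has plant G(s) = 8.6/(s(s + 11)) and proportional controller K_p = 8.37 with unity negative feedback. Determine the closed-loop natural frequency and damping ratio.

The closed-loop denominator is s(s+11) + 8.37·8.6 = s² + 11s + 71.98.
So ω_n² = 71.98 ⇒ ω_n = 8.484 rad/s, and ζ = 11/(2ω_n) = 0.648.

ω_n = 8.48 rad/s, ζ = 0.648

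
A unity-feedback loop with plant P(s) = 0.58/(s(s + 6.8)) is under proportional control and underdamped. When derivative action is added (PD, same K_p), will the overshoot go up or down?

With PD the characteristic equation becomes s² + (a + K·K_d)s + K·K_p = 0; the damping term grows, ζ rises, overshoot falls.

decrease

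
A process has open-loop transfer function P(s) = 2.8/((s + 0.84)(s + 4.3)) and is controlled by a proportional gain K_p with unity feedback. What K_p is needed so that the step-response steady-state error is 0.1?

Steady-state error for a unit step on this type-0 loop is 1/(1 + K_p·P(0)).
P(0) = 0.7752. Require 1/(1 + K_p·0.7752) = 0.1, so 1 + 0.7752·K_p = 10.
K_p = (10 − 1)/0.7752 = 11.6.

K_p = 11.6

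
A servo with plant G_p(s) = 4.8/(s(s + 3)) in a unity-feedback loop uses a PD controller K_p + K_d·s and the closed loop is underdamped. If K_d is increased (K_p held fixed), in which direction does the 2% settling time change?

Characteristic equation s² + (3 + 4.8K_d)s + 4.8K_p = 0: raising K_d increases ζω_n = (3+4.8K_d)/2 while the loop stays underdamped, so T_s ≈ 4/(ζω_n) decreases.

decrease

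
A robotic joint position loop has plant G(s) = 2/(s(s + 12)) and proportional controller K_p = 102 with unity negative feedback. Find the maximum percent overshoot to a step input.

The closed-loop denominator s² + 12s + 204 gives ω_n = √204 = 14.28 and ζ = 12/(2ω_n) = 0.4201.
%OS = 100·exp(−πζ/√(1−ζ²)) = 100·exp(−π·0.4201/√0.8235) = 23.4%.

23.4%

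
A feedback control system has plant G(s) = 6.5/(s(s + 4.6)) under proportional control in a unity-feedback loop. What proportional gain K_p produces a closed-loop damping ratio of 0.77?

K_p = 1.37

Closed-loop characteristic equation: s² + 4.6s + K_p·6.5 = 0.
So ω_n = √(6.5K_p) and 2ζω_n = 4.6, giving ζ = 4.6/(2√(6.5K_p)).
Setting ζ = 0.77: √(6.5K_p) = 4.6/(2·0.77) = 2.987, so K_p = 8.922/6.5 = 1.37.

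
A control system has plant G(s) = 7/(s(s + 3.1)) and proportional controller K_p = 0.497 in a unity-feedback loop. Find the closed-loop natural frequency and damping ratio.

ω_n = 1.87 rad/s, ζ = 0.831

With unity feedback the closed-loop characteristic equation is s² + 3.1s + 0.497·7 = s² + 3.1s + 3.479 = 0.
Matching s² + 2ζω_n s + ω_n²: ω_n = √3.479 = 1.865 rad/s and 2ζω_n = 3.1, so ζ = 3.1/(2·1.865) = 0.831.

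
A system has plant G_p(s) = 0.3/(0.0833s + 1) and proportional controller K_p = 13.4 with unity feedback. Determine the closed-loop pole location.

s = -60.26

Closed loop: T(s) = K_p·G_p/(1+K_p·G_p) = 4.02/(0.0833s + 1 + 4.02), with pole at s = −(1 + 4.02)/0.0833 = −60.26.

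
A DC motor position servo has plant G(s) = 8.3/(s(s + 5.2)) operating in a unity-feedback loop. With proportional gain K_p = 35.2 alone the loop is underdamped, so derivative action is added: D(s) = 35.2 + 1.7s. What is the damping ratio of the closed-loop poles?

ζ = 0.565

Forward path: (35.2 + 1.7s)·8.3/(s(s+5.2)). The closed-loop characteristic equation is s² + (5.2 + 8.3·1.7)s + 8.3·35.2 = 0.
That is s² + 19.31s + 292.2 = 0, so ω_n = 17.09 rad/s and ζ = 19.31/(2·17.09) = 0.5649.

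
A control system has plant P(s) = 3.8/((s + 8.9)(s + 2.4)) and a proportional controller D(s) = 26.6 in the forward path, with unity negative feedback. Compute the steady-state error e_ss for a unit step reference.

The loop is type 0. Static position error constant K_pos = D(0)·P(0) = 26.6·0.1779 = 4.732.
Steady-state error to a unit step: e_ss = 1/(1+K_pos) = 1/5.732 = 0.174.

0.174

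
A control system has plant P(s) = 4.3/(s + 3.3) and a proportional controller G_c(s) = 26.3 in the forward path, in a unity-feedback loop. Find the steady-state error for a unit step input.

0.0284

The loop is type 0. Static position error constant K_pos = G_c(0)·P(0) = 26.3·1.303 = 34.27.
Steady-state error to a unit step: e_ss = 1/(1+K_pos) = 1/35.27 = 0.0284.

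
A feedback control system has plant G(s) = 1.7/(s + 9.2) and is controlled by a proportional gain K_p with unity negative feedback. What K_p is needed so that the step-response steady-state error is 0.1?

K_p = 48.7

The loop is type 0, so e_ss(step) = 1/(1 + K_pos) with K_pos = K_p·G(0).
G(0) = 0.1848. Require 1/(1 + K_p·0.1848) = 0.1, so 1 + 0.1848·K_p = 10.
K_p = (10 − 1)/0.1848 = 48.7.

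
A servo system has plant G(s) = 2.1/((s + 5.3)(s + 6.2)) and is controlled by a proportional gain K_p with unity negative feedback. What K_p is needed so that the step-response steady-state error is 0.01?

For a type-0 loop with proportional control, e_ss = 1/(1 + K_p·G(0)).
G(0) = 0.06391. Require 1/(1 + K_p·0.06391) = 0.01, so 1 + 0.06391·K_p = 100.
K_p = (100 − 1)/0.06391 = 1550.

K_p = 1550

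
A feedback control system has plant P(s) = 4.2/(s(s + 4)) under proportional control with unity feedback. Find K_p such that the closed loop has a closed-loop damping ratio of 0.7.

Closed-loop characteristic equation: s² + 4s + K_p·4.2 = 0.
So ω_n = √(4.2K_p) and 2ζω_n = 4, giving ζ = 4/(2√(4.2K_p)).
Setting ζ = 0.7: √(4.2K_p) = 4/(2·0.7) = 2.857, so K_p = 8.163/4.2 = 1.94.

K_p = 1.94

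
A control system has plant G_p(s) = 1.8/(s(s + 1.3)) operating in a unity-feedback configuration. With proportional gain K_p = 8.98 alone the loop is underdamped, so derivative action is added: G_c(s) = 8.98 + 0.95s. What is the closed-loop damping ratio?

ζ = 0.374

Forward path: (8.98 + 0.95s)·1.8/(s(s+1.3)). The closed-loop characteristic equation is s² + (1.3 + 1.8·0.95)s + 1.8·8.98 = 0.
That is s² + 3.01s + 16.16 = 0, so ω_n = 4.02 rad/s and ζ = 3.01/(2·4.02) = 0.3743.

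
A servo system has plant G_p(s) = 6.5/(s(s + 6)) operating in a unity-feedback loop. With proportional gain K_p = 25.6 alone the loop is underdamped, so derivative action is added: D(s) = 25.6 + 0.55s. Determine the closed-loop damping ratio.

ζ = 0.371

Forward path: (25.6 + 0.55s)·6.5/(s(s+6)). The closed-loop characteristic equation is s² + (6 + 6.5·0.55)s + 6.5·25.6 = 0.
That is s² + 9.575s + 166.4 = 0, so ω_n = 12.9 rad/s and ζ = 9.575/(2·12.9) = 0.3711.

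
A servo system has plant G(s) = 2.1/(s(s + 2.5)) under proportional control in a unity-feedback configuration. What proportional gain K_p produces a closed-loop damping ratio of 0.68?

Closed-loop characteristic equation: s² + 2.5s + K_p·2.1 = 0.
So ω_n = √(2.1K_p) and 2ζω_n = 2.5, giving ζ = 2.5/(2√(2.1K_p)).
Setting ζ = 0.68: √(2.1K_p) = 2.5/(2·0.68) = 1.838, so K_p = 3.379/2.1 = 1.61.

K_p = 1.61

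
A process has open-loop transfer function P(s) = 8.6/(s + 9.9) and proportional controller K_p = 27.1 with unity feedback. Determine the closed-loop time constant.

τ = 0.00412 s

Closed-loop transfer function: T(s) = K_p·P(s)/(1 + K_p·P(s)) = 233.1/(s + 9.9 + 233.1) = 233.1/(s + 243).
Time constant τ = 1/243 = 0.00412 s.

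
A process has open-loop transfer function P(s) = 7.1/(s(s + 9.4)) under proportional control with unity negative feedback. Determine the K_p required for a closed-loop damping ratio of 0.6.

K_p = 8.64

Closed-loop characteristic equation: s² + 9.4s + K_p·7.1 = 0.
So ω_n = √(7.1K_p) and 2ζω_n = 9.4, giving ζ = 9.4/(2√(7.1K_p)).
Setting ζ = 0.6: √(7.1K_p) = 9.4/(2·0.6) = 7.833, so K_p = 61.36/7.1 = 8.64.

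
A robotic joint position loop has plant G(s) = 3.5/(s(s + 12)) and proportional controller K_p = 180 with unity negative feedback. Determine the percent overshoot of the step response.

From 1 + K_pG(s) = 0: s² + 12s + 630 = 0 ⇒ ω_n = 25.1, ζ = 0.239.
%OS = 100·exp(−πζ/√(1−ζ²)) = 100·exp(−π·0.239/√0.9429) = 46.1%.

46.1%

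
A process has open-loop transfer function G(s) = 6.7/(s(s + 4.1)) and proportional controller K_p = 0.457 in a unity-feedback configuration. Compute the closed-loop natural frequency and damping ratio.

ω_n = 1.75 rad/s, ζ = 1.17

1 + K_p·G(s) = 0 gives s² + 4.1s + 3.062 = 0.
So ω_n² = 3.062 ⇒ ω_n = 1.75 rad/s, and ζ = 4.1/(2ω_n) = 1.17.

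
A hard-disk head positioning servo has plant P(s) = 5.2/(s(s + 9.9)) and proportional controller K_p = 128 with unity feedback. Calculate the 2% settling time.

The closed-loop denominator s² + 9.9s + 665.6 gives ω_n = √665.6 = 25.8 and ζ = 9.9/(2ω_n) = 0.1919.
2% settling time T_s ≈ 4/(ζω_n) = 4/4.95 = 0.808 s.

T_s ≈ 0.808 s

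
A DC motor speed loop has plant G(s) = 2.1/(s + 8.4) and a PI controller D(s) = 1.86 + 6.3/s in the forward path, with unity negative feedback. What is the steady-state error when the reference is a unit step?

The open loop D(s)G(s) has a pole at the origin (type 1), so the static position error constant is infinite and e_ss = 1/(1+∞) = 0.

0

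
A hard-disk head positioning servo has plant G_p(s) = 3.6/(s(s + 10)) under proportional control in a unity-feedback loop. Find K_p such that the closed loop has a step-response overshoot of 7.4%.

From %OS = 100·exp(−πζ/√(1−ζ²)) = 7.4%, ζ = −ln(0.074)/√(π²+ln²(0.074)) = 0.6381.
Characteristic equation s² + 10s + 3.6K_p = 0 gives ζ = 10/(2√(3.6K_p)).
Setting ζ = 0.6381: √(3.6K_p) = 10/(2·0.6381) = 7.836, so K_p = 61.4/3.6 = 17.1.

K_p = 17.1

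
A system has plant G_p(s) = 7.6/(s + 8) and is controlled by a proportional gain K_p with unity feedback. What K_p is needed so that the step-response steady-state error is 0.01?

For a type-0 loop with proportional control, e_ss = 1/(1 + K_p·G_p(0)).
G_p(0) = 0.95. Require 1/(1 + K_p·0.95) = 0.01, so 1 + 0.95·K_p = 100.
K_p = (100 − 1)/0.95 = 104.

K_p = 104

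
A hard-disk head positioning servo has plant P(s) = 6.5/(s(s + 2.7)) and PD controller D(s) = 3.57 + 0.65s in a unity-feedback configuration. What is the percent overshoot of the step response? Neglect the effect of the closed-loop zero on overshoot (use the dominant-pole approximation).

Forward path: (3.57 + 0.65s)·6.5/(s(s+2.7)). The closed-loop characteristic equation is s² + (2.7 + 6.5·0.65)s + 6.5·3.57 = 0.
That is s² + 6.925s + 23.2 = 0, so ω_n = 4.817 rad/s and ζ = 6.925/(2·4.817) = 0.7188.
%OS = 100·exp(−πζ/√(1−ζ²)) = 3.89%.

3.89%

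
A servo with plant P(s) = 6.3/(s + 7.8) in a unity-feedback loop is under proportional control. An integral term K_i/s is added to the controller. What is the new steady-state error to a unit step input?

The integrator makes K_pos = lim_{s→0} C(s)G(s) infinite, so e_ss = 1/(1+K_pos) = 0.

0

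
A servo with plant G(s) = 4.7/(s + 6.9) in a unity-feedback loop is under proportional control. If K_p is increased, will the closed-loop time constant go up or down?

The closed-loop bandwidth 6.9+K_p·4.7 grows with K_p, so τ shrinks.

decrease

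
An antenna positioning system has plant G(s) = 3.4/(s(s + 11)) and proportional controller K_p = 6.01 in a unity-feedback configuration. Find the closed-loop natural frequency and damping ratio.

With unity feedback the closed-loop characteristic equation is s² + 11s + 6.01·3.4 = s² + 11s + 20.43 = 0.
Matching s² + 2ζω_n s + ω_n²: ω_n = √20.43 = 4.52 rad/s and 2ζω_n = 11, so ζ = 11/(2·4.52) = 1.22.

ω_n = 4.52 rad/s, ζ = 1.22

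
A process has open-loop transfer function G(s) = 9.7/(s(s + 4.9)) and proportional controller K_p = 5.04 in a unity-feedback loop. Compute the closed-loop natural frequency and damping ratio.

ω_n = 6.99 rad/s, ζ = 0.35

1 + K_p·G(s) = 0 gives s² + 4.9s + 48.89 = 0.
Matching s² + 2ζω_n s + ω_n²: ω_n = √48.89 = 6.992 rad/s and 2ζω_n = 4.9, so ζ = 4.9/(2·6.992) = 0.35.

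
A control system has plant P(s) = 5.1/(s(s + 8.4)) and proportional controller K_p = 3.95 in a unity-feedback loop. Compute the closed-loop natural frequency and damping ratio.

With unity feedback the closed-loop characteristic equation is s² + 8.4s + 3.95·5.1 = s² + 8.4s + 20.14 = 0.
So ω_n² = 20.14 ⇒ ω_n = 4.488 rad/s, and ζ = 8.4/(2ω_n) = 0.936.

ω_n = 4.49 rad/s, ζ = 0.936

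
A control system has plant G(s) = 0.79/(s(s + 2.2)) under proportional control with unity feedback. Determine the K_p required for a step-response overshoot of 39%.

K_p = 18.6

From %OS = 100·exp(−πζ/√(1−ζ²)) = 39%, ζ = −ln(0.39)/√(π²+ln²(0.39)) = 0.2871.
Characteristic equation s² + 2.2s + 0.79K_p = 0 gives ζ = 2.2/(2√(0.79K_p)).
Setting ζ = 0.2871: √(0.79K_p) = 2.2/(2·0.2871) = 3.831, so K_p = 14.68/0.79 = 18.6.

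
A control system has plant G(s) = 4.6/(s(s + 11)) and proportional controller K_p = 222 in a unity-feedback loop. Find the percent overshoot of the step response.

57.8%

The closed-loop denominator s² + 11s + 1021 gives ω_n = √1021 = 31.96 and ζ = 11/(2ω_n) = 0.1721.
%OS = 100·exp(−πζ/√(1−ζ²)) = 100·exp(−π·0.1721/√0.9704) = 57.8%.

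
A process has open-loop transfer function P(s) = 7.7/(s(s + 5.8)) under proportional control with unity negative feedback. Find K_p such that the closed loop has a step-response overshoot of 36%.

K_p = 11.4

From %OS = 100·exp(−πζ/√(1−ζ²)) = 36%, ζ = −ln(0.36)/√(π²+ln²(0.36)) = 0.3093.
Characteristic equation s² + 5.8s + 7.7K_p = 0 gives ζ = 5.8/(2√(7.7K_p)).
Setting ζ = 0.3093: √(7.7K_p) = 5.8/(2·0.3093) = 9.377, so K_p = 87.93/7.7 = 11.4.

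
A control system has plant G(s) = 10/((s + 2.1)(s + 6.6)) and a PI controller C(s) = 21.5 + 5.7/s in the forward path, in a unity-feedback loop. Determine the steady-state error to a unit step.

0

The open loop C(s)G(s) has a pole at the origin (type 1), so the static position error constant is infinite and e_ss = 1/(1+∞) = 0.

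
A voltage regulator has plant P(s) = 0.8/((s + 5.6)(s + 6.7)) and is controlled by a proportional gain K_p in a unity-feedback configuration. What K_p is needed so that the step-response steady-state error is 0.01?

K_p = 4640

Steady-state error for a unit step on this type-0 loop is 1/(1 + K_p·P(0)).
P(0) = 0.02132. Require 1/(1 + K_p·0.02132) = 0.01, so 1 + 0.02132·K_p = 100.
K_p = (100 − 1)/0.02132 = 4640.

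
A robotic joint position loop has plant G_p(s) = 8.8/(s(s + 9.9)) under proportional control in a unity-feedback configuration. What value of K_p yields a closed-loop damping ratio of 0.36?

Closed-loop characteristic equation: s² + 9.9s + K_p·8.8 = 0.
So ω_n = √(8.8K_p) and 2ζω_n = 9.9, giving ζ = 9.9/(2√(8.8K_p)).
Setting ζ = 0.36: √(8.8K_p) = 9.9/(2·0.36) = 13.75, so K_p = 189.1/8.8 = 21.5.

K_p = 21.5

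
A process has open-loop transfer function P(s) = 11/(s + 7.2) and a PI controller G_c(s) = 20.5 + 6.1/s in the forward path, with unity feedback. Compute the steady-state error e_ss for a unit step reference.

The open loop G_c(s)P(s) has a pole at the origin (type 1), so the static position error constant is infinite and e_ss = 1/(1+∞) = 0.

0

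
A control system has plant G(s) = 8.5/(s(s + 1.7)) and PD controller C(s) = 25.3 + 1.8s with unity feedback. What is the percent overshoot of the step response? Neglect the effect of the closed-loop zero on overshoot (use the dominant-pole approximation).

Forward path: (25.3 + 1.8s)·8.5/(s(s+1.7)). The closed-loop characteristic equation is s² + (1.7 + 8.5·1.8)s + 8.5·25.3 = 0.
That is s² + 17s + 215.1 = 0, so ω_n = 14.66 rad/s and ζ = 17/(2·14.66) = 0.5796.
%OS = 100·exp(−πζ/√(1−ζ²)) = 10.7%.

10.7%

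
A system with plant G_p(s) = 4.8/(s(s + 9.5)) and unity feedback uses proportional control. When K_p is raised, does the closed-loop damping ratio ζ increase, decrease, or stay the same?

ζ = 9.5/(2√(4.8K_p)); increasing K_p raises the denominator, so ζ falls.

decrease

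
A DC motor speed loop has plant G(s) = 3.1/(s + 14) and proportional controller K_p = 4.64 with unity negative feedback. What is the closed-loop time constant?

τ = 0.0352 s

Closed-loop transfer function: T(s) = K_p·G(s)/(1 + K_p·G(s)) = 14.38/(s + 14 + 14.38) = 14.38/(s + 28.38).
Time constant τ = 1/28.38 = 0.0352 s.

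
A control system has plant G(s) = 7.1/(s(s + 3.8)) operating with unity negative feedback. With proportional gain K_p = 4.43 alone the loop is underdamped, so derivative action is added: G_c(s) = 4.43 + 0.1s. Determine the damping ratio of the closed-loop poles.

ζ = 0.402

Forward path: (4.43 + 0.1s)·7.1/(s(s+3.8)). The closed-loop characteristic equation is s² + (3.8 + 7.1·0.1)s + 7.1·4.43 = 0.
That is s² + 4.51s + 31.45 = 0, so ω_n = 5.608 rad/s and ζ = 4.51/(2·5.608) = 0.4021.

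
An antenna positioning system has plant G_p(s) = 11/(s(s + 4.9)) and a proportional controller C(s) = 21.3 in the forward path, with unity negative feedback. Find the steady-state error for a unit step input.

0

The open loop C(s)G_p(s) has a pole at the origin (type 1), so the static position error constant is infinite and e_ss = 1/(1+∞) = 0.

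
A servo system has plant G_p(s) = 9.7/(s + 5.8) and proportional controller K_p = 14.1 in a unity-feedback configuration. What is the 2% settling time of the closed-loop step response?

T_s ≈ 0.0281 s

Closed-loop transfer function: T(s) = K_p·G_p(s)/(1 + K_p·G_p(s)) = 136.8/(s + 5.8 + 136.8) = 136.8/(s + 142.6).
Time constant τ = 1/142.6 = 0.007014 s, so the 2% settling time is about 4τ = 0.0281 s.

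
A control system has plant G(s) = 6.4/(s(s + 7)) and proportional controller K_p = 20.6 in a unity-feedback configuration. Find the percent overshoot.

36.6%

The closed-loop denominator s² + 7s + 131.8 gives ω_n = √131.8 = 11.48 and ζ = 7/(2ω_n) = 0.3048.
%OS = 100·exp(−πζ/√(1−ζ²)) = 100·exp(−π·0.3048/√0.9071) = 36.6%.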